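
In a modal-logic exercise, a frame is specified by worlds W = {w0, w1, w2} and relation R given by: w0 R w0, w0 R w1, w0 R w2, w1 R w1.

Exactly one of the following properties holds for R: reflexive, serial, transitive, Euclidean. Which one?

transitive

Reflexive: no — w2 is not related to itself.
Serial: no — w2 has no R-successor.
Transitive: yes — every two-step R-path is closed by a direct edge.
Euclidean: no — w0 R w1 and w0 R w2, but not w1 R w2.
Only transitive holds.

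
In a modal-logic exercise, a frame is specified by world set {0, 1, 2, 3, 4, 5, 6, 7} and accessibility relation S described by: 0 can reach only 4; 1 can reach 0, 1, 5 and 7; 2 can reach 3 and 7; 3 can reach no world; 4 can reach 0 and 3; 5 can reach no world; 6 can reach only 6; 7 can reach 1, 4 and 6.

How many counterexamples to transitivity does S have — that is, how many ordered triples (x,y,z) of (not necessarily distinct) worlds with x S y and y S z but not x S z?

14

Enumerating: (0,4,0), (0,4,3), (1,0,4), (1,7,4), (1,7,6), (2,7,1), (2,7,4), (2,7,6), (4,0,4), (7,1,0), (7,1,5), (7,1,7), (7,4,0), (7,4,3).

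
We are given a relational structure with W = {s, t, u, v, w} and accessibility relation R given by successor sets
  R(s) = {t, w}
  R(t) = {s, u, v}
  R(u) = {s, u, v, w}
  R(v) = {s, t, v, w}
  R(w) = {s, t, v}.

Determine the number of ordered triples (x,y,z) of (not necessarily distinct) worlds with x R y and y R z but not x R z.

Enumerating: (s,t,s), (s,t,u), (s,t,v), (s,w,s), (s,w,v), (t,s,t), (t,s,w), (t,u,w), (t,v,t), (t,v,w), (u,s,t), (u,v,t), (u,w,t), (v,t,u), (w,s,w), (w,t,u), (w,v,w).

17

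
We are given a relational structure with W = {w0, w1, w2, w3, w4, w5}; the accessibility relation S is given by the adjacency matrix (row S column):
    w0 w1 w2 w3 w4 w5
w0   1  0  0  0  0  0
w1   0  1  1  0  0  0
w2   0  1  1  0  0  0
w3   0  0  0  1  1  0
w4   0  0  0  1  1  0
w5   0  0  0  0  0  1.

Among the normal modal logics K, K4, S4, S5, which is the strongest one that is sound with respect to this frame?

Transitive (axiom 4): yes — every two-step S-path is closed by a direct edge.
Reflexive (axiom T): yes — every world is S-related to itself.
Euclidean (axiom 5): yes — any two successors of a common world are S-related.
So F validates K, K4, S4, S5. The strongest is S5.

S5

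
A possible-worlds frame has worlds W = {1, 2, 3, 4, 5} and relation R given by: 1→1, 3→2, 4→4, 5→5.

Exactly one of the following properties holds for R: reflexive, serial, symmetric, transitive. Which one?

Reflexive: no — 2 is not related to itself.
Serial: no — 2 has no R-successor.
Symmetric: no — 3 R 2 but not 2 R 3.
Transitive: yes — every two-step R-path is closed by a direct edge.
Only transitive holds.

transitive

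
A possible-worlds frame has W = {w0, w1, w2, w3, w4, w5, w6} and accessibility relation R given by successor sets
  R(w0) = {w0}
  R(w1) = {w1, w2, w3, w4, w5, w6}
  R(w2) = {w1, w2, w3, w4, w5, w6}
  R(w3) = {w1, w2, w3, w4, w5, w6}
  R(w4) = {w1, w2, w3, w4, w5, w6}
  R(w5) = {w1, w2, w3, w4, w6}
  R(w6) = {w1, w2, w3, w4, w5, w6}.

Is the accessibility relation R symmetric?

Yes

Symmetric: yes — every pair in R has its reverse in R.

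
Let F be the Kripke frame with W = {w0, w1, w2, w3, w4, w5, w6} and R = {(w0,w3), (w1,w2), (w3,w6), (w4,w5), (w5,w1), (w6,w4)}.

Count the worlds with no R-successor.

1

Enumerating: w2.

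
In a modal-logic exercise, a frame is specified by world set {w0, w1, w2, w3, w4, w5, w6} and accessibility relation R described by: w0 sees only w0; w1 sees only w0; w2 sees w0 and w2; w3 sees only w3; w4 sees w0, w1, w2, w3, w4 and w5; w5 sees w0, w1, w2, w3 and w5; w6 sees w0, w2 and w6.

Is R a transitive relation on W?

Yes

Transitive: yes — every two-step R-path is closed by a direct edge.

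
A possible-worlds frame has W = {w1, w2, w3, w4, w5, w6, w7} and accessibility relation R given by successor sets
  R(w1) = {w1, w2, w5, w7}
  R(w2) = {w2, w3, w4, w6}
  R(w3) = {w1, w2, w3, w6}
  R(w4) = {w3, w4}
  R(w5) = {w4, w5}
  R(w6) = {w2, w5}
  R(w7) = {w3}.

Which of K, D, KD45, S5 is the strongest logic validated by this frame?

D

Serial (axiom D): yes — every world has a successor (e.g. w1 R w1).
Euclidean (axiom 5): no — w1 R w2 and w1 R w5, but not w2 R w5.
Transitive (axiom 4): no — w1 R w2 and w2 R w3, but not w1 R w3.
Reflexive (axiom T): no — w6 is not related to itself.
So F validates K, D; KD45 would additionally require R to be Euclidean and transitive. The strongest is D.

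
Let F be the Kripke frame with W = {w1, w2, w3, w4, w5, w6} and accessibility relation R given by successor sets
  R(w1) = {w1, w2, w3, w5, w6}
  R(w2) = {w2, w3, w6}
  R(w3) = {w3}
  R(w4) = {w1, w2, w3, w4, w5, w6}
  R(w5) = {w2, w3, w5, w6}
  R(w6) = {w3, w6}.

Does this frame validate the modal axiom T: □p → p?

The schema T characterises exactly the reflexive frames.
Reflexive: yes — every world is R-related to itself.

Yes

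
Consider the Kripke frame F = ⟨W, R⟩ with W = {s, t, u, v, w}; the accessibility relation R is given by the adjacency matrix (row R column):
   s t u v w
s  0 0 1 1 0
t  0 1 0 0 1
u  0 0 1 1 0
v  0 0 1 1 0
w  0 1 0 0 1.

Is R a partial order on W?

No

Reflexive: no — s is not related to itself.
Transitive: yes — every two-step R-path is closed by a direct edge.
Antisymmetric: no — t R w and w R t with t ≠ w.
So R is not a partial order.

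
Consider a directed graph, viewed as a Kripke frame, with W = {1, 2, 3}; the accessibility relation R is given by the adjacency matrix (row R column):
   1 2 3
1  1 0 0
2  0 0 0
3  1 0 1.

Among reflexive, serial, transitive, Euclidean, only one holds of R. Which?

transitive

Reflexive: no — 2 is not related to itself.
Serial: no — 2 has no R-successor.
Transitive: yes — every two-step R-path is closed by a direct edge.
Euclidean: no — 3 R 1 and 3 R 3, but not 1 R 3.
Only transitive holds.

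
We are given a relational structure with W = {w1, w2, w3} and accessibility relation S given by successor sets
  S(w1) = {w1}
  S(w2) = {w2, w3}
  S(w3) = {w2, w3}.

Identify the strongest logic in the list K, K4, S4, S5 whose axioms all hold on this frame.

S5

Transitive (axiom 4): yes — every two-step S-path is closed by a direct edge.
Reflexive (axiom T): yes — every world is S-related to itself.
Euclidean (axiom 5): yes — any two successors of a common world are S-related.
So F validates K, K4, S4, S5. The strongest is S5.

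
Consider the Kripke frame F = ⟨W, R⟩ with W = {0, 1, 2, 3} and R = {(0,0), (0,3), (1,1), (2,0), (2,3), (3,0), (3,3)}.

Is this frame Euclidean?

Yes

Euclidean: yes — any two successors of a common world are R-related.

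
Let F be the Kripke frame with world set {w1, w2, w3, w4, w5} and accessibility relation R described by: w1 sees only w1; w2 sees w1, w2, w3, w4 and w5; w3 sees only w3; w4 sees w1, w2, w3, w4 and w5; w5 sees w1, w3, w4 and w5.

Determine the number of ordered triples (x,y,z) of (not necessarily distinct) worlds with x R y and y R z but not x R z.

1

Enumerating: (w5,w4,w2).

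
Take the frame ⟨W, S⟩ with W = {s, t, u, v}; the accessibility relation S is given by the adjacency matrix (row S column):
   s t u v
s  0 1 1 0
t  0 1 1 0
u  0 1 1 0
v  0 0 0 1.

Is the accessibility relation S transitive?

Transitive: yes — every two-step S-path is closed by a direct edge.

Yes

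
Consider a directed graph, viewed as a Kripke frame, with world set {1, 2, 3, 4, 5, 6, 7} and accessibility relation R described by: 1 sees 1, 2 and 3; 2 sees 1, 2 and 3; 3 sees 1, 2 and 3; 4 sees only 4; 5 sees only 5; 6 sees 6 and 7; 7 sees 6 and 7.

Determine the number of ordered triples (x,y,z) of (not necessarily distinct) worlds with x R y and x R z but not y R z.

R is Euclidean; there are no such tuples.

0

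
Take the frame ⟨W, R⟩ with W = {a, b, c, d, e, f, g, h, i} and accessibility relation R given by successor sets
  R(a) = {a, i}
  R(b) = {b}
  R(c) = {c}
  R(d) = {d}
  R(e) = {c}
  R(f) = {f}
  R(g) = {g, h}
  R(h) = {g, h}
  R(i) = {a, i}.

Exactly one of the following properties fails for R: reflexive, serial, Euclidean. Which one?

reflexive

Reflexive: no — e is not related to itself.
Serial: yes — every world has a successor (e.g. a R a).
Euclidean: yes — any two successors of a common world are R-related.
Only reflexive fails.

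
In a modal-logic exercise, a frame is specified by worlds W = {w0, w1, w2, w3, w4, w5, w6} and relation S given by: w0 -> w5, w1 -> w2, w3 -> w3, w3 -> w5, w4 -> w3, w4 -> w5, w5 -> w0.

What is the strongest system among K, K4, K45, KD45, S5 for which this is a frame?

K

Transitive (axiom 4): no — w3 S w5 and w5 S w0, but not w3 S w0.
Euclidean (axiom 5): no — w4 S w5 and w4 S w3, but not w5 S w3.
Serial (axiom D): no — w2 has no S-successor.
Reflexive (axiom T): no — w0 is not related to itself.
So F validates K; K4 would additionally require S to be transitive. The strongest is K.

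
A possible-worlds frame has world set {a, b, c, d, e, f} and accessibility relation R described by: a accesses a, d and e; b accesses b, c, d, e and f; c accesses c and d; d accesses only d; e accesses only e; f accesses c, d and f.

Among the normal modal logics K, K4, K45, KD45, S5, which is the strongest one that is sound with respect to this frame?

Transitive (axiom 4): yes — every two-step R-path is closed by a direct edge.
Euclidean (axiom 5): no — a R d and a R e, but not d R e.
Serial (axiom D): yes — every world has a successor (e.g. a R a).
Reflexive (axiom T): yes — every world is R-related to itself.
So F validates K, K4; K45 would additionally require R to be Euclidean. The strongest is K4.

K4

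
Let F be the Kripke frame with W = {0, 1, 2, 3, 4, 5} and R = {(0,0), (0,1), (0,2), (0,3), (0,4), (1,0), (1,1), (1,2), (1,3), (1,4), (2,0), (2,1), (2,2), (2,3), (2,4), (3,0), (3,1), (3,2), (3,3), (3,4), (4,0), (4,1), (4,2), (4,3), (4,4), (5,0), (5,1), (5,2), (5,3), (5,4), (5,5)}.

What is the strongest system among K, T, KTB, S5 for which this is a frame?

T

Reflexive (axiom T): yes — every world is R-related to itself.
Symmetric (axiom B): no — 5 R 0 but not 0 R 5.
Euclidean (axiom 5): no — 5 R 0 and 5 R 5, but not 0 R 5.
So F validates K, T; KTB would additionally require R to be symmetric. The strongest is T.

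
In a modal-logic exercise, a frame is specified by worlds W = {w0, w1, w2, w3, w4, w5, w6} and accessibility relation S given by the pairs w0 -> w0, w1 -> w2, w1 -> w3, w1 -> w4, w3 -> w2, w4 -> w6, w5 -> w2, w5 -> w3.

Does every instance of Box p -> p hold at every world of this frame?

The schema T characterises exactly the reflexive frames.
Reflexive: no — w1 is not related to itself.

No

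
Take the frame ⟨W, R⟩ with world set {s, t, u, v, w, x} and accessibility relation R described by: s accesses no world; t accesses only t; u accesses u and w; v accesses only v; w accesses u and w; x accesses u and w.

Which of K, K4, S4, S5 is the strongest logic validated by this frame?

K4

Transitive (axiom 4): yes — every two-step R-path is closed by a direct edge.
Reflexive (axiom T): no — s is not related to itself.
Euclidean (axiom 5): yes — any two successors of a common world are R-related.
So F validates K, K4; S4 would additionally require R to be reflexive. The strongest is K4.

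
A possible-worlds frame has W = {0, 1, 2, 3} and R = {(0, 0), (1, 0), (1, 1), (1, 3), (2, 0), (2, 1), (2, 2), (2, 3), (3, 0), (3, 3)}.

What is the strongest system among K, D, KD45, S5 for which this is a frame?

Serial (axiom D): yes — every world has a successor (e.g. 0 R 0).
Euclidean (axiom 5): no — 1 R 0 and 1 R 3, but not 0 R 3.
Transitive (axiom 4): yes — every two-step R-path is closed by a direct edge.
Reflexive (axiom T): yes — every world is R-related to itself.
So F validates K, D; KD45 would additionally require R to be Euclidean. The strongest is D.

D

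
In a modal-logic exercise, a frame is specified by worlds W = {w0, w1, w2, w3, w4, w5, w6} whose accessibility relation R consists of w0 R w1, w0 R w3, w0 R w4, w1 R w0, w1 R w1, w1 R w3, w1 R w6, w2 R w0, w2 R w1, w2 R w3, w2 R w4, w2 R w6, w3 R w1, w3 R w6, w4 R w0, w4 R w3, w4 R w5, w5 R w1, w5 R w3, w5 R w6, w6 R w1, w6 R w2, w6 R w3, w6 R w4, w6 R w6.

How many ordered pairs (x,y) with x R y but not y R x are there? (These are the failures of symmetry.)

Enumerating: (w0,w3), (w2,w0), (w2,w1), (w2,w3), (w2,w4), (w4,w3), (w4,w5), (w5,w1), (w5,w3), (w5,w6), (w6,w4).

11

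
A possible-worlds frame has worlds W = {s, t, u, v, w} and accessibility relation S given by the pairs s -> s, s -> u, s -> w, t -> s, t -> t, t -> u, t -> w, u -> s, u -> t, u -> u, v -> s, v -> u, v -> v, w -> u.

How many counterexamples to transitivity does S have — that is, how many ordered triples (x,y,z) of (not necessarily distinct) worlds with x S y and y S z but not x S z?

Enumerating: (s,u,t), (u,s,w), (u,t,w), (v,s,w), (v,u,t), (w,u,s), (w,u,t).

7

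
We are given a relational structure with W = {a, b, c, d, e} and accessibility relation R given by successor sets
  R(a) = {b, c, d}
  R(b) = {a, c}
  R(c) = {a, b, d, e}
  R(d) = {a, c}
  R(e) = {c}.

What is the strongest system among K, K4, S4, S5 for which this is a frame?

K

Transitive (axiom 4): no — a R c and c R e, but not a R e.
Reflexive (axiom T): no — a is not related to itself.
Euclidean (axiom 5): no — a R b and a R d, but not b R d.
So F validates K; K4 would additionally require R to be transitive. The strongest is K.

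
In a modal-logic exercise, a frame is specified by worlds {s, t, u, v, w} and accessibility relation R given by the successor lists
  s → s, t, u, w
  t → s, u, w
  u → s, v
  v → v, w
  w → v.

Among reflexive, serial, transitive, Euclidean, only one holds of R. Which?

Reflexive: no — t is not related to itself.
Serial: yes — every world has a successor (e.g. s R s).
Transitive: no — s R u and u R v, but not s R v.
Euclidean: no — s R u and s R t, but not u R t.
Only serial holds.

serial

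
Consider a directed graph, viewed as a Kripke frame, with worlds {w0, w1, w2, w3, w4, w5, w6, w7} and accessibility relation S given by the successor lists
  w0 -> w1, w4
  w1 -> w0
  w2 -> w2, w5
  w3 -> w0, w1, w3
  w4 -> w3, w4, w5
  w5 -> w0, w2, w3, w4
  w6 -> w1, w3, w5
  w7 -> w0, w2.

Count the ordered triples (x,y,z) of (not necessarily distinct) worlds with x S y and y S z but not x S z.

25

Enumerating: (w0,w1,w0), (w0,w4,w3), (w0,w4,w5), (w1,w0,w1), (w1,w0,w4), (w2,w5,w0), (w2,w5,w3), (w2,w5,w4), (w3,w0,w4), (w4,w3,w0), (w4,w3,w1), (w4,w5,w0), … and 13 more.
Total: 25.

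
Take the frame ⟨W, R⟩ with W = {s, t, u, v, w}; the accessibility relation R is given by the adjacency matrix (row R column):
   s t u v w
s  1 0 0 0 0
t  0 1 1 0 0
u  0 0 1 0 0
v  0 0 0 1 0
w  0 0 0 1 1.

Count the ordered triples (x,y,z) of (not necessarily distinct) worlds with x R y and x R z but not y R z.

2

Enumerating: (t,u,t), (w,v,w).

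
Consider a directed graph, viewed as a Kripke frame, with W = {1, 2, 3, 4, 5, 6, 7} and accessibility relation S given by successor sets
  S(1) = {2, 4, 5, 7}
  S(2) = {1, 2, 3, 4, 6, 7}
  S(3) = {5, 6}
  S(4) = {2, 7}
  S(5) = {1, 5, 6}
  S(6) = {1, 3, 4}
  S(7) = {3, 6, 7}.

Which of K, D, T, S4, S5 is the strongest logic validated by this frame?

Serial (axiom D): yes — every world has a successor (e.g. 1 S 2).
Reflexive (axiom T): no — 1 is not related to itself.
Transitive (axiom 4): no — 1 S 2 and 2 S 3, but not 1 S 3.
Euclidean (axiom 5): no — 1 S 2 and 1 S 5, but not 2 S 5.
So F validates K, D; T would additionally require S to be reflexive. The strongest is D.

D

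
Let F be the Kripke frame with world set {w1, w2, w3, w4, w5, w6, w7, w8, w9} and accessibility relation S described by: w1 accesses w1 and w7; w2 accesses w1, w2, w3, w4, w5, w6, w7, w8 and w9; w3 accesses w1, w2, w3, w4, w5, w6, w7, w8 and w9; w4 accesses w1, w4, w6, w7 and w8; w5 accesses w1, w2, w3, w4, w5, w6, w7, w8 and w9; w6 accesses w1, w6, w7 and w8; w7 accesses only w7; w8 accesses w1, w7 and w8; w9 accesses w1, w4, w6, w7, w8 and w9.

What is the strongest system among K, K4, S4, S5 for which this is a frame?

Transitive (axiom 4): yes — every two-step S-path is closed by a direct edge.
Reflexive (axiom T): yes — every world is S-related to itself.
Euclidean (axiom 5): no — w2 S w1 and w2 S w3, but not w1 S w3.
So F validates K, K4, S4; S5 would additionally require S to be Euclidean. The strongest is S4.

S4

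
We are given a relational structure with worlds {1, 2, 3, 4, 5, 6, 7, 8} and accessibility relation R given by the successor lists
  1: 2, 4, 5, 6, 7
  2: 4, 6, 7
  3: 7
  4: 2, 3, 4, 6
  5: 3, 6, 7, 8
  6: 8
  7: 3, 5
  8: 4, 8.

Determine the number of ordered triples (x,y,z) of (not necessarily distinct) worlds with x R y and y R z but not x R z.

25

Enumerating: (1,4,3), (1,5,3), (1,5,8), (1,6,8), (1,7,3), (2,4,2), (2,4,3), (2,6,8), (2,7,3), (2,7,5), (3,7,3), (3,7,5), … and 13 more.
Total: 25.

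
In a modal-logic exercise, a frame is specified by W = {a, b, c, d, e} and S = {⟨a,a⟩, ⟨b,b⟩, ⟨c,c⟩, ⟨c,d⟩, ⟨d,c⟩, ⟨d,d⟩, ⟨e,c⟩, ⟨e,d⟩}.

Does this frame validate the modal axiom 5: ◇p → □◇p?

The schema 5 characterises exactly the Euclidean frames.
Euclidean: yes — any two successors of a common world are S-related.

Yes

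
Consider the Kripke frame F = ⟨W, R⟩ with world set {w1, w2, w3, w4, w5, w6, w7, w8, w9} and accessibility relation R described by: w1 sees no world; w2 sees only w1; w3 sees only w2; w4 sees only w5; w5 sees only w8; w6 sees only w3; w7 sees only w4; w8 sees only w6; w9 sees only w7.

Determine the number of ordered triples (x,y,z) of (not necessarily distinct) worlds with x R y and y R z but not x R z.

7

Enumerating: (w3,w2,w1), (w4,w5,w8), (w5,w8,w6), (w6,w3,w2), (w7,w4,w5), (w8,w6,w3), (w9,w7,w4).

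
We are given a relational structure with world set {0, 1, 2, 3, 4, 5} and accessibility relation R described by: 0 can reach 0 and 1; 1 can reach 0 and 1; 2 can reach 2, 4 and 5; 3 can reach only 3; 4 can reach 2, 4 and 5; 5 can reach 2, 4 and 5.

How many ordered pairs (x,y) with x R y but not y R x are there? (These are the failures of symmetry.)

R is symmetric; there are no such tuples.

0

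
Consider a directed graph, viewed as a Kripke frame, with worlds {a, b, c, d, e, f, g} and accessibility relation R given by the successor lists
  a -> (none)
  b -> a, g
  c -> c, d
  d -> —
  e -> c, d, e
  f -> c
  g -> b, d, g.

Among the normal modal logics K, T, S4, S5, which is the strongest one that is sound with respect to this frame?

Reflexive (axiom T): no — a is not related to itself.
Transitive (axiom 4): no — b R g and g R d, but not b R d.
Euclidean (axiom 5): no — b R a and b R g, but not a R g.
So F validates K; T would additionally require R to be reflexive. The strongest is K.

K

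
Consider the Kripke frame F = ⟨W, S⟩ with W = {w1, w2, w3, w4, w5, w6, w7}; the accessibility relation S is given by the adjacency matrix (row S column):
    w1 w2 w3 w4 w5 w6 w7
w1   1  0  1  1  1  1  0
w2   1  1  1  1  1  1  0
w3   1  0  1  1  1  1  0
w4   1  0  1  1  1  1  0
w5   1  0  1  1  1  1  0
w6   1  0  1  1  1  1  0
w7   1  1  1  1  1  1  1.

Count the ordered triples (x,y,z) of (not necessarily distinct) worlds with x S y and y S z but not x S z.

0

S is transitive; there are no such tuples.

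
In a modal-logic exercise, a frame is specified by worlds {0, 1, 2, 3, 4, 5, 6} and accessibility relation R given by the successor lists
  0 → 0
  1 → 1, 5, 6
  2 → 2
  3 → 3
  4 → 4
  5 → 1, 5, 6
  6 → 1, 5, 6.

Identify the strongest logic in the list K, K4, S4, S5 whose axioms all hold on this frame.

S5

Transitive (axiom 4): yes — every two-step R-path is closed by a direct edge.
Reflexive (axiom T): yes — every world is R-related to itself.
Euclidean (axiom 5): yes — any two successors of a common world are R-related.
So F validates K, K4, S4, S5. The strongest is S5.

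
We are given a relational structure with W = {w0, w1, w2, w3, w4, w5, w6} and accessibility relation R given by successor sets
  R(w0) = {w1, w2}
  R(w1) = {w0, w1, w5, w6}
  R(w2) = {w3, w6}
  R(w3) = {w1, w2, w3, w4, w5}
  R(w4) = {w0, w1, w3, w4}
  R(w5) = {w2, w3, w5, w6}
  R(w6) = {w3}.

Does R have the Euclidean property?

No

Euclidean: no — w0 R w1 and w0 R w2, but not w1 R w2.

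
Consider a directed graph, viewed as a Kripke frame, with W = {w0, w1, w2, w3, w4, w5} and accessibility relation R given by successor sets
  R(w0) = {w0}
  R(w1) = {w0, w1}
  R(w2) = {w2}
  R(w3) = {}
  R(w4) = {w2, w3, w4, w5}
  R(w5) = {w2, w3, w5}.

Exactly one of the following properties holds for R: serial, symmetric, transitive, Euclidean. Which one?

Serial: no — w3 has no R-successor.
Symmetric: no — w1 R w0 but not w0 R w1.
Transitive: yes — every two-step R-path is closed by a direct edge.
Euclidean: no — w4 R w2 and w4 R w3, but not w2 R w3.
Only transitive holds.

transitive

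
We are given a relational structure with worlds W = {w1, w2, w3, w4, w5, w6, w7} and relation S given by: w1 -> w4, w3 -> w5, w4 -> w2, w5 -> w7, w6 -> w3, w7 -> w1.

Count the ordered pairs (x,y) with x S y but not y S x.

Enumerating: (w1,w4), (w3,w5), (w4,w2), (w5,w7), (w6,w3), (w7,w1).

6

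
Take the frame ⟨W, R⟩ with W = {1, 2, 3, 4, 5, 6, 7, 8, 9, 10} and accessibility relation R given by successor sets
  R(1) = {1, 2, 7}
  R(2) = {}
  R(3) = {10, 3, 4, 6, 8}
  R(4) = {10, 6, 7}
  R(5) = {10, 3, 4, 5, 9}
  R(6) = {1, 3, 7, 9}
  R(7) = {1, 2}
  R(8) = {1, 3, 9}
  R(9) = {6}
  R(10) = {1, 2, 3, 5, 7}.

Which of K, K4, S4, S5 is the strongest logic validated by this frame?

Transitive (axiom 4): no — 10 R 3 and 3 R 4, but not 10 R 4.
Reflexive (axiom T): no — 2 is not related to itself.
Euclidean (axiom 5): no — 1 R 2 and 1 R 7, but not 2 R 7.
So F validates K; K4 would additionally require R to be transitive. The strongest is K.

K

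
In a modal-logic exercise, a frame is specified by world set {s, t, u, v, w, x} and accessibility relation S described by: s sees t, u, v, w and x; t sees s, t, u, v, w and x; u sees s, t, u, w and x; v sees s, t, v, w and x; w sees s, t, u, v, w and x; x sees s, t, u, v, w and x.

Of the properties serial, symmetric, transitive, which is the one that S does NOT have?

transitive

Serial: yes — every world has a successor (e.g. s S t).
Symmetric: yes — every pair in S has its reverse in S.
Transitive: no — u S s and s S v, but not u S v.
Only transitive fails.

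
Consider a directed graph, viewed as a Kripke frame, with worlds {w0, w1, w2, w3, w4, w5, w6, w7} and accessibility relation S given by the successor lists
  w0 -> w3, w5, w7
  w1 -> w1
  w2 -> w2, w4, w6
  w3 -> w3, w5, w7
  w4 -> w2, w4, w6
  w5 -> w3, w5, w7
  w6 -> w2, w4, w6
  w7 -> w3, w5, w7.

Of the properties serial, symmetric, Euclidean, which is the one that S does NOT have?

symmetric

Serial: yes — every world has a successor (e.g. w0 S w3).
Symmetric: no — w0 S w3 but not w3 S w0.
Euclidean: yes — any two successors of a common world are S-related.
Only symmetric fails.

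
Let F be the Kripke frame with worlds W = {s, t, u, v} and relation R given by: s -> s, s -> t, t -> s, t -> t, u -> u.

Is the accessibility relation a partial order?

No

Reflexive: no — v is not related to itself.
Transitive: yes — every two-step R-path is closed by a direct edge.
Antisymmetric: no — s R t and t R s with s ≠ t.
So R is not a partial order.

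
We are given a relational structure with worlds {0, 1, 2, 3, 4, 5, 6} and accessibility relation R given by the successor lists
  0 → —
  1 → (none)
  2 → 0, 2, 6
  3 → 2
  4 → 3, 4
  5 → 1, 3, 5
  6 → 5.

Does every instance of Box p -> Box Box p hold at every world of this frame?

Axiom 4 corresponds to the accessibility relation being transitive.
Transitive: no — 2 R 6 and 6 R 5, but not 2 R 5.

No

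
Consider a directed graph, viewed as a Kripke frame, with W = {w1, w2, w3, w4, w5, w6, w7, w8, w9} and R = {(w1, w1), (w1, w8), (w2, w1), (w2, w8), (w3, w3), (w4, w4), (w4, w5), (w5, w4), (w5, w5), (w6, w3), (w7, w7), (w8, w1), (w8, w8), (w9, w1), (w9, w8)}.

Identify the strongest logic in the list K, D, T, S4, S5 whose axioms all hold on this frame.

D

Serial (axiom D): yes — every world has a successor (e.g. w1 R w1).
Reflexive (axiom T): no — w2 is not related to itself.
Transitive (axiom 4): yes — every two-step R-path is closed by a direct edge.
Euclidean (axiom 5): yes — any two successors of a common world are R-related.
So F validates K, D; T would additionally require R to be reflexive. The strongest is D.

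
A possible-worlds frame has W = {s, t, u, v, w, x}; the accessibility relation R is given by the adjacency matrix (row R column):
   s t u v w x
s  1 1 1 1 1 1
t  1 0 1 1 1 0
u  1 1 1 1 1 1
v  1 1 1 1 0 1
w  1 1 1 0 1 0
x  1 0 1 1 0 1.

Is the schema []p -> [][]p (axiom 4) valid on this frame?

By correspondence theory, 4 is valid on a frame iff R is transitive.
Transitive: no — t R s and s R x, but not t R x.

No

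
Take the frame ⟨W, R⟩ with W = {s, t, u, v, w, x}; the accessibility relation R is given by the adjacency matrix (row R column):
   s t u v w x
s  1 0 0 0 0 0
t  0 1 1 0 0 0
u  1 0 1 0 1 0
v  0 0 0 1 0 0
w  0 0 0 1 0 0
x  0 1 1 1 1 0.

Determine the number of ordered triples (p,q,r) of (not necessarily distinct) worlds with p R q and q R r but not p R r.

Enumerating: (t,u,s), (t,u,w), (u,w,v), (x,u,s).

4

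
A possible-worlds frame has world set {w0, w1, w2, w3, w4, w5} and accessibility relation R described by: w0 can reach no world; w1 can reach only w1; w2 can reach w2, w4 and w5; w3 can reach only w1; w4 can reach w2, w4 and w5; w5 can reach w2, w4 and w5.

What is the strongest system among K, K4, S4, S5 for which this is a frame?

Transitive (axiom 4): yes — every two-step R-path is closed by a direct edge.
Reflexive (axiom T): no — w0 is not related to itself.
Euclidean (axiom 5): yes — any two successors of a common world are R-related.
So F validates K, K4; S4 would additionally require R to be reflexive. The strongest is K4.

K4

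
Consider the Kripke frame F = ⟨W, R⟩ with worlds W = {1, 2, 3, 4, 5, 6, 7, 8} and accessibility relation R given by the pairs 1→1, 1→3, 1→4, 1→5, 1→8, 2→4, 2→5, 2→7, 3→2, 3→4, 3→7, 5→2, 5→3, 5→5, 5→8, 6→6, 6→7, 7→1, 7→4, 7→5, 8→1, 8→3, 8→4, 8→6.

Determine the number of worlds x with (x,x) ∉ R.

5

Enumerating: 2, 3, 4, 7, 8.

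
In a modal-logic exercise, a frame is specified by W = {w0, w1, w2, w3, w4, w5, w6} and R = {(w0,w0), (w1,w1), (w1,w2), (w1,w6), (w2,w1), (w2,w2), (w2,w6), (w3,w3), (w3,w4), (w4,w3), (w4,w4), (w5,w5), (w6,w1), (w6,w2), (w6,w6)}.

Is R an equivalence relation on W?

Yes

Reflexive: yes — every world is R-related to itself.
Symmetric: yes — every pair in R has its reverse in R.
Transitive: yes — every two-step R-path is closed by a direct edge.
So R is an equivalence relation.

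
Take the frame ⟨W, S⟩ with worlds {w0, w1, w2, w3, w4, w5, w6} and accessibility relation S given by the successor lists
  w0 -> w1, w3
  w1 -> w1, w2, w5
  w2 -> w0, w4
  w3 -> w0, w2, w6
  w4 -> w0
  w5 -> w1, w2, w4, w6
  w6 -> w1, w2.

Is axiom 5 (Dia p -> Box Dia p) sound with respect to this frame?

No

The schema 5 characterises exactly the Euclidean frames.
Euclidean: no — w0 S w1 and w0 S w3, but not w1 S w3.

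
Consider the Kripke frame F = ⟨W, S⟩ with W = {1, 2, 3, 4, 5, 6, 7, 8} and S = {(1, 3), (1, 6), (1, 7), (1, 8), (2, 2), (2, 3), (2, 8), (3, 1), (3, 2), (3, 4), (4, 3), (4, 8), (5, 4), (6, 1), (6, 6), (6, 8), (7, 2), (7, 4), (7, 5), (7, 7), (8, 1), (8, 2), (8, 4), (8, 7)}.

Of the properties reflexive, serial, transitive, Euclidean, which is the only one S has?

serial

Reflexive: no — 1 is not related to itself.
Serial: yes — every world has a successor (e.g. 1 S 3).
Transitive: no — 1 S 3 and 3 S 2, but not 1 S 2.
Euclidean: no — 1 S 3 and 1 S 6, but not 3 S 6.
Only serial holds.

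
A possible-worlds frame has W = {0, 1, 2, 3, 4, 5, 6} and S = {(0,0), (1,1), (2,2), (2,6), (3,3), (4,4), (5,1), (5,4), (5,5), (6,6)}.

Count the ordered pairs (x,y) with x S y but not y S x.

Enumerating: (2,6), (5,1), (5,4).

3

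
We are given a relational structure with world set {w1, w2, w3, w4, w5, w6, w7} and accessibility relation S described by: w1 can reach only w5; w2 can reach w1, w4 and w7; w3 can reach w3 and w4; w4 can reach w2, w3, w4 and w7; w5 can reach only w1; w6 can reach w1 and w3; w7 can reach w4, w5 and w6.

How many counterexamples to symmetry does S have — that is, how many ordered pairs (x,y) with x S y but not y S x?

6

Enumerating: (w2,w1), (w2,w7), (w6,w1), (w6,w3), (w7,w5), (w7,w6).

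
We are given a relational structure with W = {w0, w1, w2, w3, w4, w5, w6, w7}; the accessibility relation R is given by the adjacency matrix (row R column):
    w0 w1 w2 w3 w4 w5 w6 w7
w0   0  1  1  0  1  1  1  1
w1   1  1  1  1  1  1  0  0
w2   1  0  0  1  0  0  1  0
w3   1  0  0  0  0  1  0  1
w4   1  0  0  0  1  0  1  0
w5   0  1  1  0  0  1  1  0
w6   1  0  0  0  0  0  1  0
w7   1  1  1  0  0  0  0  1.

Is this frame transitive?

No

Transitive: no — w0 R w1 and w1 R w3, but not w0 R w3.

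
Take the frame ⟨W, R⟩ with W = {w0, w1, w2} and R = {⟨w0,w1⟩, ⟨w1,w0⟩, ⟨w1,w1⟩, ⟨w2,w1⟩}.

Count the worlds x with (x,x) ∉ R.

2

Enumerating: w0, w2.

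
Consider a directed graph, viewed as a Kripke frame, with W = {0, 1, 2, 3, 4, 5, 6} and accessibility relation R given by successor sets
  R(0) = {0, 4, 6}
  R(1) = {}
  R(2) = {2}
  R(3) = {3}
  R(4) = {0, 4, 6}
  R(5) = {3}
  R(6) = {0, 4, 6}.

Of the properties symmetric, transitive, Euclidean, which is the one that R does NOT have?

symmetric

Symmetric: no — 5 R 3 but not 3 R 5.
Transitive: yes — every two-step R-path is closed by a direct edge.
Euclidean: yes — any two successors of a common world are R-related.
Only symmetric fails.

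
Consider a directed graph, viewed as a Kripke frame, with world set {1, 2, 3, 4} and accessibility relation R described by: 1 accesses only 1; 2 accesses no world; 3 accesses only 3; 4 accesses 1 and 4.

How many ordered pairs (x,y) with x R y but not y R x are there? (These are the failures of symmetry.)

Enumerating: (4,1).

1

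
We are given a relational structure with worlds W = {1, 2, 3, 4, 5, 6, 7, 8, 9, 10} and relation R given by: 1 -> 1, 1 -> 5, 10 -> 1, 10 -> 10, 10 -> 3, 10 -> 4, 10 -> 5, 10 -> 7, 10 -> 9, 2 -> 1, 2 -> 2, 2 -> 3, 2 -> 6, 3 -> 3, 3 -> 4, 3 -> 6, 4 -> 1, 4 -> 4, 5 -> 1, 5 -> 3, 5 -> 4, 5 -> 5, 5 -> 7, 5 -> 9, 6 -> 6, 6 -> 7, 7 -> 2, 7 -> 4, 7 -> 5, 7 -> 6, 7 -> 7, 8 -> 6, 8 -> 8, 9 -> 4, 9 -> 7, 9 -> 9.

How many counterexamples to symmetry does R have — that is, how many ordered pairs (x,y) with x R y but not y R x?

Enumerating: (10,1), (10,3), (10,4), (10,5), (10,7), (10,9), (2,1), (2,3), (2,6), (3,4), (3,6), (4,1), … and 8 more.
Total: 20.

20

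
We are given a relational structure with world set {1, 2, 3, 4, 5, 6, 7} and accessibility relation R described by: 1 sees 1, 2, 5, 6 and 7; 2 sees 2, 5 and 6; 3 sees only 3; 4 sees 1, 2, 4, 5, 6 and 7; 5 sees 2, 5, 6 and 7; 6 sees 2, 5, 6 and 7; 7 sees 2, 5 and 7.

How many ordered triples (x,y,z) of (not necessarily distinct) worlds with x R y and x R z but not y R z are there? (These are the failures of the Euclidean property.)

Enumerating: (1,2,1), (1,2,7), (1,5,1), (1,6,1), (1,7,1), (1,7,6), (4,1,4), (4,2,1), (4,2,4), (4,2,7), (4,5,1), (4,5,4), … and 10 more.
Total: 22.

22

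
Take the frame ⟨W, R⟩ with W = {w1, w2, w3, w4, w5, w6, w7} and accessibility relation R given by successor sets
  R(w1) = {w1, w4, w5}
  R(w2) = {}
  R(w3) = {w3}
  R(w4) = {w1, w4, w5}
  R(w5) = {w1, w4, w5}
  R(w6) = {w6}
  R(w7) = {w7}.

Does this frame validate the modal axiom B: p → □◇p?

Axiom B corresponds to the accessibility relation being symmetric.
Symmetric: yes — every pair in R has its reverse in R.

Yes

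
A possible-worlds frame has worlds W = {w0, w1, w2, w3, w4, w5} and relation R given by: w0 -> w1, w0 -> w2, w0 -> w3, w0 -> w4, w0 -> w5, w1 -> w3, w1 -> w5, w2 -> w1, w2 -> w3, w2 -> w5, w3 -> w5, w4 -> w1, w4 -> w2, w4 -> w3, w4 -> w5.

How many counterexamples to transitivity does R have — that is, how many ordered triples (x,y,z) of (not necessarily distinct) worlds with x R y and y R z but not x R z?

R is transitive; there are no such tuples.

0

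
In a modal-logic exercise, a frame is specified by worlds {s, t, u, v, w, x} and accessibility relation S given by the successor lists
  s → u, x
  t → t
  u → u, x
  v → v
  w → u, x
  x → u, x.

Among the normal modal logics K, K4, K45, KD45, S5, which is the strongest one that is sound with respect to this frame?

Transitive (axiom 4): yes — every two-step S-path is closed by a direct edge.
Euclidean (axiom 5): yes — any two successors of a common world are S-related.
Serial (axiom D): yes — every world has a successor (e.g. s S u).
Reflexive (axiom T): no — s is not related to itself.
So F validates K, K4, K45, KD45; S5 would additionally require S to be reflexive. The strongest is KD45.

KD45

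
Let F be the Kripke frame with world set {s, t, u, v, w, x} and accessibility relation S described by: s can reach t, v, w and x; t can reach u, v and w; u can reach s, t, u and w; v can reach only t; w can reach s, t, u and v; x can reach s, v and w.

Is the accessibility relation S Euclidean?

Euclidean: no — s S t and s S x, but not t S x.

No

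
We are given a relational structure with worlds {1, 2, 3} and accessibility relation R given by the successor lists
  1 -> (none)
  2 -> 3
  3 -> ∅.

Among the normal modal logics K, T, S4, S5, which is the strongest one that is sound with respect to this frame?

K

Reflexive (axiom T): no — 1 is not related to itself.
Transitive (axiom 4): yes — every two-step R-path is closed by a direct edge.
Euclidean (axiom 5): no — 2 R 3 and 2 R 3, but not 3 R 3.
So F validates K; T would additionally require R to be reflexive. The strongest is K.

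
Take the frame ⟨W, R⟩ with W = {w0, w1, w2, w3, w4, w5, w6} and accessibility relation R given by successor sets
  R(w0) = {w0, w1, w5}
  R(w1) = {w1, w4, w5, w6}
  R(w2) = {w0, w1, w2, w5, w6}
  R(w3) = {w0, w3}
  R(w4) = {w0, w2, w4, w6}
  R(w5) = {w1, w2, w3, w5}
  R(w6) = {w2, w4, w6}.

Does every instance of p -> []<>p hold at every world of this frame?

By correspondence theory, B is valid on a frame iff R is symmetric.
Symmetric: no — w0 R w1 but not w1 R w0.

No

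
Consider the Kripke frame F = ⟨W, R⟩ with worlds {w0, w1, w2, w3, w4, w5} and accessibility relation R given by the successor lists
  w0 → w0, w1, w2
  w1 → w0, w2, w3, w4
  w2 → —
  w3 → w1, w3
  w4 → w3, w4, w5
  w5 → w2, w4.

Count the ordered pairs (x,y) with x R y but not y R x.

5

Enumerating: (w0,w2), (w1,w2), (w1,w4), (w4,w3), (w5,w2).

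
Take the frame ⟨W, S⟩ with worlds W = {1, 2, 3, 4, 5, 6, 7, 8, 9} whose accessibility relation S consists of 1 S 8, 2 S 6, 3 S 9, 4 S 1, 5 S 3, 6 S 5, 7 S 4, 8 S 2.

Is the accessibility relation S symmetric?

No

Symmetric: no — 1 S 8 but not 8 S 1.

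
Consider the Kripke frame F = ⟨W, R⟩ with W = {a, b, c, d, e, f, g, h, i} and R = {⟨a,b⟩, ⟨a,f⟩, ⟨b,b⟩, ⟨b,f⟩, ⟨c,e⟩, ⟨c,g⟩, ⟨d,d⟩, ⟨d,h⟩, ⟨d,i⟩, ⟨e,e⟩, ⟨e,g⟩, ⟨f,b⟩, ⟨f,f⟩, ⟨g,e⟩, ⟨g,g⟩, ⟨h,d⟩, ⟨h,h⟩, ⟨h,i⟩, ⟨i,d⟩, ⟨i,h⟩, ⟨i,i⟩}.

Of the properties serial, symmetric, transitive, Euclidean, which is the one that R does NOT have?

Serial: yes — every world has a successor (e.g. a R b).
Symmetric: no — a R b but not b R a.
Transitive: yes — every two-step R-path is closed by a direct edge.
Euclidean: yes — any two successors of a common world are R-related.
Only symmetric fails.

symmetric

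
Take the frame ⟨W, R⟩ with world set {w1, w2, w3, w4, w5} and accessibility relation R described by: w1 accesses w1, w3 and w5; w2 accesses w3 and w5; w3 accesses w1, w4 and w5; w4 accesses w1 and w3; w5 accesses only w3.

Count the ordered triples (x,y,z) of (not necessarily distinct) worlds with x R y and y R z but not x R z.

12

Enumerating: (w1,w3,w4), (w2,w3,w1), (w2,w3,w4), (w3,w1,w3), (w3,w4,w3), (w3,w5,w3), (w4,w1,w5), (w4,w3,w4), (w4,w3,w5), (w5,w3,w1), (w5,w3,w4), (w5,w3,w5).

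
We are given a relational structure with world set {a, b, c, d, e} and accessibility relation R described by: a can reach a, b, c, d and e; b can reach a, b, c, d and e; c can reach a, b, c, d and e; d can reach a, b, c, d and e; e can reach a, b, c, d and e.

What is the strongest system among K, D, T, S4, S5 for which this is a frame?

S5

Serial (axiom D): yes — every world has a successor (e.g. a R a).
Reflexive (axiom T): yes — every world is R-related to itself.
Transitive (axiom 4): yes — every two-step R-path is closed by a direct edge.
Euclidean (axiom 5): yes — any two successors of a common world are R-related.
So F validates K, D, T, S4, S5. The strongest is S5.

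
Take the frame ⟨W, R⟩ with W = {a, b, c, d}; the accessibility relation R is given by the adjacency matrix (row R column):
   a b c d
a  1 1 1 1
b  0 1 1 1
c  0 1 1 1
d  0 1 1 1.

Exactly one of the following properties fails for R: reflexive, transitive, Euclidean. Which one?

Reflexive: yes — every world is R-related to itself.
Transitive: yes — every two-step R-path is closed by a direct edge.
Euclidean: no — a R b and a R a, but not b R a.
Only Euclidean fails.

Euclidean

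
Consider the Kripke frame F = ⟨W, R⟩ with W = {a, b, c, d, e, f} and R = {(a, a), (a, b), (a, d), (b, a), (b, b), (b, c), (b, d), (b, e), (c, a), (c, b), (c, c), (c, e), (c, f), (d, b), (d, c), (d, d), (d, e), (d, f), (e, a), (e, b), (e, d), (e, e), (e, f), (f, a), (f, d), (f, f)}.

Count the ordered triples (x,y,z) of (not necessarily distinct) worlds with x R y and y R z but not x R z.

Enumerating: (a,b,c), (a,b,e), (a,d,c), (a,d,e), (a,d,f), (b,c,f), (b,d,f), (b,e,f), (c,a,d), (c,b,d), (c,e,d), (c,f,d), … and 10 more.
Total: 22.

22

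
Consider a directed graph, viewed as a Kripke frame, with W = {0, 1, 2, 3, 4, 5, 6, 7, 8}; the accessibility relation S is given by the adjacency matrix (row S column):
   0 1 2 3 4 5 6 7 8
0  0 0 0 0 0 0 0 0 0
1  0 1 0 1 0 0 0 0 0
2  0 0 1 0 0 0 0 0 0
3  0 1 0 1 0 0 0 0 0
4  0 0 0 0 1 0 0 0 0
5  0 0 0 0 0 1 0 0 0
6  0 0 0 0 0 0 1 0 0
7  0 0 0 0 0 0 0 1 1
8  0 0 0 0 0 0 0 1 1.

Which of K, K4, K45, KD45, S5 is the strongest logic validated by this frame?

Transitive (axiom 4): yes — every two-step S-path is closed by a direct edge.
Euclidean (axiom 5): yes — any two successors of a common world are S-related.
Serial (axiom D): no — 0 has no S-successor.
Reflexive (axiom T): no — 0 is not related to itself.
So F validates K, K4, K45; KD45 would additionally require S to be serial. The strongest is K45.

K45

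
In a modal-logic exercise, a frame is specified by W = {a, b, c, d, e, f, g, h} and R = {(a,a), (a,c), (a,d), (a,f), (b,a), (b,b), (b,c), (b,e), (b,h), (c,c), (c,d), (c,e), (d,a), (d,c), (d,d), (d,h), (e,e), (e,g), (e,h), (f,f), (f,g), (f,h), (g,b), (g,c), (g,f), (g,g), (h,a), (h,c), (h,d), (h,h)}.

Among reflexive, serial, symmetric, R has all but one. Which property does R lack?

symmetric

Reflexive: yes — every world is R-related to itself.
Serial: yes — every world has a successor (e.g. a R a).
Symmetric: no — a R c but not c R a.
Only symmetric fails.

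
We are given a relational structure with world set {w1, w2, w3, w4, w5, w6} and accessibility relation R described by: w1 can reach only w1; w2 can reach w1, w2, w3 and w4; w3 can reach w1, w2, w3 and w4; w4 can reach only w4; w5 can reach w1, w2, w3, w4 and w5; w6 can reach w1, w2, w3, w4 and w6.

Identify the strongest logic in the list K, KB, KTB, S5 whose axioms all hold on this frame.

K

Symmetric (axiom B): no — w2 R w1 but not w1 R w2.
Reflexive (axiom T): yes — every world is R-related to itself.
Euclidean (axiom 5): no — w2 R w1 and w2 R w3, but not w1 R w3.
So F validates K; KB would additionally require R to be symmetric. The strongest is K.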